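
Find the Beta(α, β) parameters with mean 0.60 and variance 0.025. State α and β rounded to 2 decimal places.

Let s = α+β. The Beta variance is μ(1−μ)/(s+1).
So s+1 = μ(1−μ)/σ² = (0.60×0.40)/0.025 = 0.2400/0.025 = 9.6000, giving s = 8.6000.
Then α = μs = 0.60×8.6000 = 5.16 and β = (1−μ)s = 0.40×8.6000 = 3.44.

α = 5.16, β = 3.44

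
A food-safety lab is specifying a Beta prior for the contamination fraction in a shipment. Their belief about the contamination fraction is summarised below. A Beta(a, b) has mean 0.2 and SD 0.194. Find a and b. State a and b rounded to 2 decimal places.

a = 0.65, b = 2.60

Variance = 0.194² = 0.037636. The moment-matching identity a+b = μ(1−μ)/Var − 1 gives
a+b = 0.16/0.037636 − 1 = 3.2512, so a = μ·3.2512 = 0.65 and b = (1−μ)·3.2512 = 2.60.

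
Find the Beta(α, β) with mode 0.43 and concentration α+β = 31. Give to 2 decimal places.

Mode = (α−1)/(κ−2) with κ = α+β, so α−1 = 0.43·29 = 12.47.
α = 13.47; β = κ − α = 17.53.

α = 13.47, β = 17.53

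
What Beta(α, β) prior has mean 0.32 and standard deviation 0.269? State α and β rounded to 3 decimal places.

Variance = 0.269² = 0.072361. The moment-matching identity α+β = μ(1−μ)/Var − 1 gives
α+β = 0.2176/0.072361 − 1 = 2.0071, so α = μ·2.0071 = 0.642 and β = (1−μ)·2.0071 = 1.365.

α = 0.642, β = 1.365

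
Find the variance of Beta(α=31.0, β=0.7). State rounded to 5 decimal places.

α+β = 31.7 and αβ = 21.70, so Var = αβ/[(α+β)²(α+β+1)] = 21.70/32859.903 = 0.00066.

0.00066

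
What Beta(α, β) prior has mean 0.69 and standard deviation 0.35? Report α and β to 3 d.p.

α = 0.515, β = 0.231

σ² = 0.35² = 0.1225.
With s = α+β, Var = μ(1−μ)/(s+1), so s+1 = (0.69×0.31)/0.1225 = 1.7461 and s = 0.7461.
α = μs = 0.515, β = (1−μ)s = 0.231.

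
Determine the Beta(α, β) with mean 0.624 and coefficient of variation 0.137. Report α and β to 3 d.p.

α = 19.409, β = 11.695

Var = (CV·μ)² = (0.137×0.624)² = 0.007308.
α+β = μ(1−μ)/Var − 1 = 0.234624/0.007308 − 1 = 31.1042.
Thus α = 0.624·31.1042 = 19.409 and β = 0.376·31.1042 = 11.695.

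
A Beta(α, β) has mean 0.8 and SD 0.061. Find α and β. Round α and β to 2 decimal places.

α = 33.60, β = 8.40

First σ² = 0.003721. Setting α = μn, β = (1−μ)n with n = α+β,
μ(1−μ)/(n+1) = 0.003721 ⇒ n+1 = 0.16/0.003721 = 42.9992 ⇒ n = 41.9992.
Hence α = 0.8×41.9992 = 33.60, β = 0.2×41.9992 = 8.40.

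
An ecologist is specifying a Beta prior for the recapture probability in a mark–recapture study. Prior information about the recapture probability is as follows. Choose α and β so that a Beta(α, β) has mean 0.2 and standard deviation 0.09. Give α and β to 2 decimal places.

First σ² = 0.0081. Setting α = μn, β = (1−μ)n with n = α+β,
μ(1−μ)/(n+1) = 0.0081 ⇒ n+1 = 0.16/0.0081 = 19.7531 ⇒ n = 18.7531.
Hence α = 0.2×18.7531 = 3.75, β = 0.8×18.7531 = 15.00.

α = 3.75, β = 15.00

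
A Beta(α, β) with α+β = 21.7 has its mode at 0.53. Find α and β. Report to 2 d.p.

Mode = (α−1)/(κ−2) with κ = α+β, so α−1 = 0.53·19.7 = 10.44.
α = 11.44; β = κ − α = 10.26.

α = 11.44, β = 10.26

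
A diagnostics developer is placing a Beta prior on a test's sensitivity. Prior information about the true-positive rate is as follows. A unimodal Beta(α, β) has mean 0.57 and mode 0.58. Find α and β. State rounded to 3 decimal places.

α = 9.120, β = 6.880

With s = α+β: μ = α/s and mode = (α−1)/(s−2). Eliminating α = μs,
μs − 1 = m(s−2) ⇒ s(μ−m) = 1−2m ⇒ s = -0.16/-0.01 = 16.0000.
So α = μs = 9.120, β = (1−μ)s = 6.880.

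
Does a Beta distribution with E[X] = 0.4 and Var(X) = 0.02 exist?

Yes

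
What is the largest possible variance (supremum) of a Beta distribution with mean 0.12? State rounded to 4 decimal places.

For fixed mean μ the Beta variance is μ(1−μ)/(α+β+1), increasing as α+β decreases.
Its least upper bound (not attained) is μ(1−μ) = 0.12·0.88 = 0.1056.

0.1056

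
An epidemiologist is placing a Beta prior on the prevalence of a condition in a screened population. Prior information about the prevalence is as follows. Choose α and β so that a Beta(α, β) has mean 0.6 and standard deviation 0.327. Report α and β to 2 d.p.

α = 0.75, β = 0.50

First σ² = 0.106929. Setting α = μn, β = (1−μ)n with n = α+β,
μ(1−μ)/(n+1) = 0.106929 ⇒ n+1 = 0.24/0.106929 = 2.2445 ⇒ n = 1.2445.
Hence α = 0.6×1.2445 = 0.75, β = 0.4×1.2445 = 0.50.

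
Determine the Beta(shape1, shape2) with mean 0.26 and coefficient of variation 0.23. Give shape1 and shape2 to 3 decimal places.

Var = (CV·μ)² = (0.23×0.26)² = 0.003576.
shape1+shape2 = μ(1−μ)/Var − 1 = 0.1924/0.003576 − 1 = 52.8025.
Thus shape1 = 0.26·52.8025 = 13.729 and shape2 = 0.74·52.8025 = 39.074.

shape1 = 13.729, shape2 = 39.074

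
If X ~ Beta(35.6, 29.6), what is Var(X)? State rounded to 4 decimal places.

0.0037

μ = 35.6/65.2 = 0.546012; Var = μ(1−μ)/(α+β+1) = 0.2478829/66.2 = 0.0037.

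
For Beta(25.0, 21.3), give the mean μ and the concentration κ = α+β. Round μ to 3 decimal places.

μ = 0.540, κ = 46.3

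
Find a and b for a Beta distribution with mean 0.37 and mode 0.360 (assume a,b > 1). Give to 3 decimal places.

a = 10.360, b = 17.640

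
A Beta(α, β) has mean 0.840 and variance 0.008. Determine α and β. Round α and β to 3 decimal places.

By moment matching, α+β = μ(1−μ)/σ² − 1 = (0.840·0.160)/0.008 − 1 = 16.8000 − 1 = 15.8000.
Since α/(α+β) = μ, α = 0.840·15.8000 = 13.272 and β = 0.160·15.8000 = 2.528.

α = 13.272, β = 2.528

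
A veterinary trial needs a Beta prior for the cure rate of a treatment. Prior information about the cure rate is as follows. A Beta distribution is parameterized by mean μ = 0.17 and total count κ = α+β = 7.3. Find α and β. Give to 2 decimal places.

α = 1.24, β = 6.06

Split κ in proportion μ : (1−μ): α = 0.17·7.3 = 1.24, β = 7.3 − 1.24 = 6.06.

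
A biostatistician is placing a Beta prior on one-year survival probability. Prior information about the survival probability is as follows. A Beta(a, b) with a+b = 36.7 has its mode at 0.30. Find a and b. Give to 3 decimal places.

a = 11.410, b = 25.290

For a,b>1 the mode is (a−1)/(a+b−2), so a = mode·(κ−2)+1 = 0.30×34.7+1 = 11.410.
And b = (1−mode)·(κ−2)+1 = 0.70×34.7+1 = 25.290.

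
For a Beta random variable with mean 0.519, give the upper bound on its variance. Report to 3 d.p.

0.250

For fixed mean μ the Beta variance is μ(1−μ)/(α+β+1), increasing as α+β decreases.
Its least upper bound (not attained) is μ(1−μ) = 0.519·0.481 = 0.250.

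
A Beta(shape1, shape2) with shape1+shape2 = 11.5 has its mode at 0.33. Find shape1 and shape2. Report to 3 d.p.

shape1 = 4.135, shape2 = 7.365

Since the density peak of Beta(shape1,shape2) is at (shape1−1)/(shape1+shape2−2),
shape1 = 1 + 0.33(11.5−2) = 4.135 and shape2 = 11.5 − 4.135 = 7.365.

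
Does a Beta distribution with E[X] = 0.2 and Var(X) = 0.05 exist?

Yes

For any Beta, Var(X) < E[X]·(1−E[X]).
Here μ(1−μ) = 0.2×0.8 = 0.16, and 0.05 < 0.16.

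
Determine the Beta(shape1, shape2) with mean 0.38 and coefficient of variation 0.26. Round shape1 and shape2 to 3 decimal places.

σ = CV·μ = 0.26×0.38 = 0.09880, so σ² = 0.009761.
s+1 = μ(1−μ)/σ² = 0.2356/0.009761 = 24.1358, so s = shape1+shape2 = 23.1358.
shape1 = μs = 8.792, shape2 = (1−μ)s = 14.344.

shape1 = 8.792, shape2 = 14.344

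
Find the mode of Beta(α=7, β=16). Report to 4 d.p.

The density x^(α−1)(1−x)^(β−1) is maximised at (α−1)/(α+β−2) = 6/21 = 0.2857.

0.2857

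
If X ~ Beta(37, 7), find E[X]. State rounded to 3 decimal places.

0.841

E[X] = α/(α+β) = 37/44 = 0.841.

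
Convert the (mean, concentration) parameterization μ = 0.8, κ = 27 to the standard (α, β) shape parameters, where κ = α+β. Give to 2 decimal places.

α = 21.60, β = 5.40

Split κ in proportion μ : (1−μ): α = 0.8·27 = 21.60, β = 27 − 21.60 = 5.40.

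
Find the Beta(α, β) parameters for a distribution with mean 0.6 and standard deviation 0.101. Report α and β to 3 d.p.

α = 13.516, β = 9.011

σ² = 0.101² = 0.010201.
With s = α+β, Var = μ(1−μ)/(s+1), so s+1 = (0.6×0.4)/0.010201 = 23.5271 and s = 22.5271.
α = μs = 13.516, β = (1−μ)s = 9.011.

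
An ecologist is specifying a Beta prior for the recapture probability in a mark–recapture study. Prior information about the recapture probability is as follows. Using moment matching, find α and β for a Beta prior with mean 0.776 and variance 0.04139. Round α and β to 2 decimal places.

α = 2.48, β = 0.72

Write ν = α+β; then α = μν and Var = μ(1−μ)/(ν+1).
ν = μ(1−μ)/Var − 1 = 0.173824/0.04139 − 1 = 3.1997.
α = 0.776·3.1997 = 2.48, β = 0.224·3.1997 = 0.72.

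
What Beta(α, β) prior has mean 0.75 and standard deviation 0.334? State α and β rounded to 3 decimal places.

α = 0.511, β = 0.170

First σ² = 0.111556. Setting α = μn, β = (1−μ)n with n = α+β,
μ(1−μ)/(n+1) = 0.111556 ⇒ n+1 = 0.1875/0.111556 = 1.6808 ⇒ n = 0.6808.
Hence α = 0.75×0.6808 = 0.511, β = 0.25×0.6808 = 0.170.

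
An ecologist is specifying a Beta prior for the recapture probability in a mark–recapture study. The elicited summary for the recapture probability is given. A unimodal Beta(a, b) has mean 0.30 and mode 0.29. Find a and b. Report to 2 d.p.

Let s = a+b. Mean gives a = μs = 0.30s; mode gives (a−1)/(s−2) = 0.29.
Substituting: 0.30s − 1 = 0.29(s−2) = 0.29s − 0.58, so 0.01s = 0.42 and s = 42.0000.
Then a = 0.30×42.0000 = 12.60 and b = s−a = 29.40.

a = 12.60, b = 29.40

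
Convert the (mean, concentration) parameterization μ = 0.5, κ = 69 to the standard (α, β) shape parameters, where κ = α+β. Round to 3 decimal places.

Split κ in proportion μ : (1−μ): α = 0.5·69 = 34.500, β = 69 − 34.500 = 34.500.

α = 34.500, β = 34.500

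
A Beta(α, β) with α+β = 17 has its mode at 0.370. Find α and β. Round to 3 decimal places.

α = 6.550, β = 10.450

Since the density peak of Beta(α,β) is at (α−1)/(α+β−2),
α = 1 + 0.370(17−2) = 6.550 and β = 17 − 6.550 = 10.450.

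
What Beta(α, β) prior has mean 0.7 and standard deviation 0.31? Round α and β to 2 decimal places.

α = 0.83, β = 0.36

First σ² = 0.0961. Setting α = μn, β = (1−μ)n with n = α+β,
μ(1−μ)/(n+1) = 0.0961 ⇒ n+1 = 0.21/0.0961 = 2.1852 ⇒ n = 1.1852.
Hence α = 0.7×1.1852 = 0.83, β = 0.3×1.1852 = 0.36.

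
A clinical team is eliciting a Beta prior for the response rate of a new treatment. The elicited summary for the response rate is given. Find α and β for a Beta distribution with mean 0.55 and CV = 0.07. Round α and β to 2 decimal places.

α = 91.29, β = 74.69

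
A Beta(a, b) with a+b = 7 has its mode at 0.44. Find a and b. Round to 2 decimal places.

Since the density peak of Beta(a,b) is at (a−1)/(a+b−2),
a = 1 + 0.44(7−2) = 3.20 and b = 7 − 3.20 = 3.80.

a = 3.20, b = 3.80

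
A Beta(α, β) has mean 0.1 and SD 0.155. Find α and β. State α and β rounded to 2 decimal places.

Variance = 0.155² = 0.024025. The moment-matching identity α+β = μ(1−μ)/Var − 1 gives
α+β = 0.09/0.024025 − 1 = 2.7461, so α = μ·2.7461 = 0.27 and β = (1−μ)·2.7461 = 2.47.

α = 0.27, β = 2.47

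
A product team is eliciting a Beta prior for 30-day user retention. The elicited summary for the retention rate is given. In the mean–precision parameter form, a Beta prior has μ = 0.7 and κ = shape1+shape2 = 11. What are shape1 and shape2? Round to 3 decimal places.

shape1 = μκ = 0.7×11 = 7.700 and shape2 = (1−μ)κ = 0.3×11 = 3.300.

shape1 = 7.700, shape2 = 3.300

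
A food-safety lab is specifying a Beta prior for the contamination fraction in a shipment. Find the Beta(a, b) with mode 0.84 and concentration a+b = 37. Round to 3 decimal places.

For a,b>1 the mode is (a−1)/(a+b−2), so a = mode·(κ−2)+1 = 0.84×35+1 = 30.400.
And b = (1−mode)·(κ−2)+1 = 0.16×35+1 = 6.600.

a = 30.400, b = 6.600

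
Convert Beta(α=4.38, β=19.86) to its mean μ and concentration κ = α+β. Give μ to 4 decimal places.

κ = α+β = 4.38+19.86 = 24.24; μ = α/κ = 4.38/24.24 = 0.1807.

μ = 0.1807, κ = 24.24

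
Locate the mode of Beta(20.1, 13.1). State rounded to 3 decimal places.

0.612

The density x^(α−1)(1−x)^(β−1) is maximised at (α−1)/(α+β−2) = 19.1/31.2 = 0.612.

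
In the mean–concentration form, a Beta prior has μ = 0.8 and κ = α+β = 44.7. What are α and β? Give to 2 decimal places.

α = 35.76, β = 8.94

α = μκ = 0.8×44.7 = 35.76 and β = (1−μ)κ = 0.2×44.7 = 8.94.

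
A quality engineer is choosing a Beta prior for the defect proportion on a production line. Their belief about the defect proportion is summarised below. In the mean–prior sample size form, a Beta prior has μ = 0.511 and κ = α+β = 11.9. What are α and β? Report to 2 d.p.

α = 6.08, β = 5.82

α = μκ = 0.511×11.9 = 6.08 and β = (1−μ)κ = 0.489×11.9 = 5.82.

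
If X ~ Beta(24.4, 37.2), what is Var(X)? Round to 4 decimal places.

0.0038

Var = αβ/[(α+β)²(α+β+1)] = (24.4×37.2)/(61.6²×62.6) = 907.68/237539.456 = 0.0038.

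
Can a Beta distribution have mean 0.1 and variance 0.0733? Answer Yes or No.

A Beta with mean μ has variance μ(1−μ)/(α+β+1) < μ(1−μ).
Here μ(1−μ) = 0.1×0.9 = 0.09, and 0.0733 < 0.09.

Yes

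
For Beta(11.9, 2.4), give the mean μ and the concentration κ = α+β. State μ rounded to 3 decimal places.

κ = α+β = 11.9+2.4 = 14.3; μ = α/κ = 11.9/14.3 = 0.832.

μ = 0.832, κ = 14.3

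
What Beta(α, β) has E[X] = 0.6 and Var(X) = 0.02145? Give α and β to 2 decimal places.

α = 6.11, β = 4.08

Let s = α+β. The Beta variance is μ(1−μ)/(s+1).
So s+1 = μ(1−μ)/σ² = (0.6×0.4)/0.02145 = 0.24/0.02145 = 11.1888, giving s = 10.1888.
Then α = μs = 0.6×10.1888 = 6.11 and β = (1−μ)s = 0.4×10.1888 = 4.08.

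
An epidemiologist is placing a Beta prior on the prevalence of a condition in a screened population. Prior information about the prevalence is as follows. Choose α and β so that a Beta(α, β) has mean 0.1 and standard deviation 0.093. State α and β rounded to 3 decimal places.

α = 0.941, β = 8.465

First σ² = 0.008649. Setting α = μn, β = (1−μ)n with n = α+β,
μ(1−μ)/(n+1) = 0.008649 ⇒ n+1 = 0.09/0.008649 = 10.4058 ⇒ n = 9.4058.
Hence α = 0.1×9.4058 = 0.941, β = 0.9×9.4058 = 8.465.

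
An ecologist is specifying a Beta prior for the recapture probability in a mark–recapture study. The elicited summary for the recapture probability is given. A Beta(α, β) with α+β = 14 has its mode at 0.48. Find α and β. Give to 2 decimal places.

α = 6.76, β = 7.24

Mode = (α−1)/(κ−2) with κ = α+β, so α−1 = 0.48·12 = 5.76.
α = 6.76; β = κ − α = 7.24.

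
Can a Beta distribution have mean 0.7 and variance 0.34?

For any Beta, Var(X) < E[X]·(1−E[X]).
Here μ(1−μ) = 0.7×0.3 = 0.21, and 0.34 ≥ 0.21.

No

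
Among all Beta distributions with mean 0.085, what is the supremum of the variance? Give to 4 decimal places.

For fixed mean μ the Beta variance is μ(1−μ)/(α+β+1), increasing as α+β decreases.
Its least upper bound (not attained) is μ(1−μ) = 0.085·0.915 = 0.0778.

0.0778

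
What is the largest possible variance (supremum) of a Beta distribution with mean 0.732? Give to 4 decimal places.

0.1962

Var = μ(1−μ)/(α+β+1), which approaches μ(1−μ) as α+β → 0.
So the supremum is μ(1−μ) = 0.732×0.268 = 0.1962.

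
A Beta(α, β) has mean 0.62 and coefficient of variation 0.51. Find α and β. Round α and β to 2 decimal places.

α = 0.84, β = 0.52

σ = CV·μ = 0.51×0.62 = 0.31620, so σ² = 0.099982.
s+1 = μ(1−μ)/σ² = 0.2356/0.099982 = 2.3564, so s = α+β = 1.3564.
α = μs = 0.84, β = (1−μ)s = 0.52.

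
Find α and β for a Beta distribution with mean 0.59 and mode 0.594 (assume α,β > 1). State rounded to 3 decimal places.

α = 27.730, β = 19.270

Let s = α+β. Mean gives α = μs = 0.59s; mode gives (α−1)/(s−2) = 0.594.
Substituting: 0.59s − 1 = 0.594(s−2) = 0.594s − 1.188, so -0.004s = -0.188 and s = 47.0000.
Then α = 0.59×47.0000 = 27.730 and β = s−α = 19.270.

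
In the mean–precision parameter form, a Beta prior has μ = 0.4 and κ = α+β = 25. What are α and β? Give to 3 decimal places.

α = 10.000, β = 15.000

Split κ in proportion μ : (1−μ): α = 0.4·25 = 10.000, β = 25 − 10.000 = 15.000.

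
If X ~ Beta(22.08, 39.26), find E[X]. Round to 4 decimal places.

0.3600

E[X] = α/(α+β) = 22.08/61.34 = 0.3600.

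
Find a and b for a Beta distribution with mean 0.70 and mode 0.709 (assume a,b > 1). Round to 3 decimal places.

With s = a+b: μ = a/s and mode = (a−1)/(s−2). Eliminating a = μs,
μs − 1 = m(s−2) ⇒ s(μ−m) = 1−2m ⇒ s = -0.418/-0.009 = 46.4444.
So a = μs = 32.511, b = (1−μ)s = 13.933.

a = 32.511, b = 13.933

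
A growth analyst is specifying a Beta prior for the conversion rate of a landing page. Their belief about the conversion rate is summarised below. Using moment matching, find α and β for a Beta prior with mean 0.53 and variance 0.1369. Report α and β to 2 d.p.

α = 0.43, β = 0.39

Let s = α+β. The Beta variance is μ(1−μ)/(s+1).
So s+1 = μ(1−μ)/σ² = (0.53×0.47)/0.1369 = 0.2491/0.1369 = 1.8196, giving s = 0.8196.
Then α = μs = 0.53×0.8196 = 0.43 and β = (1−μ)s = 0.47×0.8196 = 0.39.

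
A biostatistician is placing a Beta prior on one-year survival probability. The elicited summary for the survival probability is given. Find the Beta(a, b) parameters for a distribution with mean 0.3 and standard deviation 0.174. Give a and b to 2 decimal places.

First σ² = 0.030276. Setting a = μn, b = (1−μ)n with n = a+b,
μ(1−μ)/(n+1) = 0.030276 ⇒ n+1 = 0.21/0.030276 = 6.9362 ⇒ n = 5.9362.
Hence a = 0.3×5.9362 = 1.78, b = 0.7×5.9362 = 4.16.

a = 1.78, b = 4.16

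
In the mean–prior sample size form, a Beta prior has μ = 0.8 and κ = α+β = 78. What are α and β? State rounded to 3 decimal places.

Split κ in proportion μ : (1−μ): α = 0.8·78 = 62.400, β = 78 − 62.400 = 15.600.

α = 62.400, β = 15.600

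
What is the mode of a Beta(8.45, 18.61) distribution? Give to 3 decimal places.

With α,β > 1, mode = (α−1)/(α+β−2) = 7.45/25.06 = 0.297.

0.297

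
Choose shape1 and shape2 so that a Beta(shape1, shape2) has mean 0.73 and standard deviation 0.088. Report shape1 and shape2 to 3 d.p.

shape1 = 17.850, shape2 = 6.602

Variance = 0.088² = 0.007744. The moment-matching identity shape1+shape2 = μ(1−μ)/Var − 1 gives
shape1+shape2 = 0.1971/0.007744 − 1 = 24.4520, so shape1 = μ·24.4520 = 17.850 and shape2 = (1−μ)·24.4520 = 6.602.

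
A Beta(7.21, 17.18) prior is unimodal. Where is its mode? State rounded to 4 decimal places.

The density x^(α−1)(1−x)^(β−1) is maximised at (α−1)/(α+β−2) = 6.21/22.39 = 0.2774.

0.2774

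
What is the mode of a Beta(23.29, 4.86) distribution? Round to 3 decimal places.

The density x^(α−1)(1−x)^(β−1) is maximised at (α−1)/(α+β−2) = 22.29/26.15 = 0.852.

0.852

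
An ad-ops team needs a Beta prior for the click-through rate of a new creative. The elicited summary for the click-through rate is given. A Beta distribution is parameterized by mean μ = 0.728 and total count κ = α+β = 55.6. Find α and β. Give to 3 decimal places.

α = 40.477, β = 15.123

Split κ in proportion μ : (1−μ): α = 0.728·55.6 = 40.477, β = 55.6 − 40.477 = 15.123.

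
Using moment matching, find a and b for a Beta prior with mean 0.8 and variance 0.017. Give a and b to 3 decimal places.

a = 6.729, b = 1.682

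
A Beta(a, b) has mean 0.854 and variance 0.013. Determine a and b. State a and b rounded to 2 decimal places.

a = 7.34, b = 1.25

Write ν = a+b; then a = μν and Var = μ(1−μ)/(ν+1).
ν = μ(1−μ)/Var − 1 = 0.124684/0.013 − 1 = 8.5911.
a = 0.854·8.5911 = 7.34, b = 0.146·8.5911 = 1.25.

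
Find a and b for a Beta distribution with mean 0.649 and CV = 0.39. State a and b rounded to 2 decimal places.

a = 1.66, b = 0.90

σ = CV·μ = 0.39×0.649 = 0.25311, so σ² = 0.064065.
s+1 = μ(1−μ)/σ² = 0.227799/0.064065 = 3.5558, so s = a+b = 2.5558.
a = μs = 1.66, b = (1−μ)s = 0.90.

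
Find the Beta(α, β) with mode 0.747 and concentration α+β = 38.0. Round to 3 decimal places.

Mode = (α−1)/(κ−2) with κ = α+β, so α−1 = 0.747·36.0 = 26.892.
α = 27.892; β = κ − α = 10.108.

α = 27.892, β = 10.108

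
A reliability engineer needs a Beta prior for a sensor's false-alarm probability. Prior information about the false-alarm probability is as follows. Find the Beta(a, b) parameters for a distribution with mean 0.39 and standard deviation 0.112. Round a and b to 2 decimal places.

a = 7.01, b = 10.96

σ² = 0.112² = 0.012544.
With s = a+b, Var = μ(1−μ)/(s+1), so s+1 = (0.39×0.61)/0.012544 = 18.9652 and s = 17.9652.
a = μs = 7.01, b = (1−μ)s = 10.96.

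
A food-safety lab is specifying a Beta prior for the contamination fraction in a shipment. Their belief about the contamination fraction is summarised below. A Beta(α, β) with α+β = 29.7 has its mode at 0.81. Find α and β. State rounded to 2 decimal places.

α = 23.44, β = 6.26

For α,β>1 the mode is (α−1)/(α+β−2), so α = mode·(κ−2)+1 = 0.81×27.7+1 = 23.44.
And β = (1−mode)·(κ−2)+1 = 0.19×27.7+1 = 6.26.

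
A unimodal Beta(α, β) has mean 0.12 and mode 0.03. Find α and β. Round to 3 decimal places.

α = 1.253, β = 9.191

With s = α+β: μ = α/s and mode = (α−1)/(s−2). Eliminating α = μs,
μs − 1 = m(s−2) ⇒ s(μ−m) = 1−2m ⇒ s = 0.94/0.09 = 10.4444.
So α = μs = 1.253, β = (1−μ)s = 9.191.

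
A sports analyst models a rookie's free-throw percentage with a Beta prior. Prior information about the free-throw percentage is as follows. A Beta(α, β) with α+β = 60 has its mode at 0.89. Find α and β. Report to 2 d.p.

Since the density peak of Beta(α,β) is at (α−1)/(α+β−2),
α = 1 + 0.89(60−2) = 52.62 and β = 60 − 52.62 = 7.38.

α = 52.62, β = 7.38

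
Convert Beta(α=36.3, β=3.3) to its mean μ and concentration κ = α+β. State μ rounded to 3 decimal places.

μ = 0.917, κ = 39.6

κ = α+β = 36.3+3.3 = 39.6; μ = α/κ = 36.3/39.6 = 0.917.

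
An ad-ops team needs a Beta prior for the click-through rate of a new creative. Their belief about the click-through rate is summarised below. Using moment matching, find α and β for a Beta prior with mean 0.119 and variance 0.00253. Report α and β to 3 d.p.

By moment matching, α+β = μ(1−μ)/σ² − 1 = (0.119·0.881)/0.00253 − 1 = 41.4383 − 1 = 40.4383.
Since α/(α+β) = μ, α = 0.119·40.4383 = 4.812 and β = 0.881·40.4383 = 35.626.

α = 4.812, β = 35.626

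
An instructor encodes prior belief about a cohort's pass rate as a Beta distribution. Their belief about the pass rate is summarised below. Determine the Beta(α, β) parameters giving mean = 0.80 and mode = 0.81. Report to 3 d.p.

α = 49.600, β = 12.400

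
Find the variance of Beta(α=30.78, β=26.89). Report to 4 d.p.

0.0042

α+β = 57.67 and αβ = 827.6742, so Var = αβ/[(α+β)²(α+β+1)] = 827.6742/195126.381563 = 0.0042.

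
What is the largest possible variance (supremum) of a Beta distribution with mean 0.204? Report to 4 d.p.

0.1624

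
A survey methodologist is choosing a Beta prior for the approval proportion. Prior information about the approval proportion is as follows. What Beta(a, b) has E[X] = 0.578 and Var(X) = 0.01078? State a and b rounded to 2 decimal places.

a = 12.50, b = 9.13

Let s = a+b. The Beta variance is μ(1−μ)/(s+1).
So s+1 = μ(1−μ)/σ² = (0.578×0.422)/0.01078 = 0.243916/0.01078 = 22.6267, giving s = 21.6267.
Then a = μs = 0.578×21.6267 = 12.50 and b = (1−μ)s = 0.422×21.6267 = 9.13.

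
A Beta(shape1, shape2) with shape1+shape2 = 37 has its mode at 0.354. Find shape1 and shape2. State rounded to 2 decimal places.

shape1 = 13.39, shape2 = 23.61

Since the density peak of Beta(shape1,shape2) is at (shape1−1)/(shape1+shape2−2),
shape1 = 1 + 0.354(37−2) = 13.39 and shape2 = 37 − 13.39 = 23.61.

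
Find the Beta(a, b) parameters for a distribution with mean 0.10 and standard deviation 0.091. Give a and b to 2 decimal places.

a = 0.99, b = 8.88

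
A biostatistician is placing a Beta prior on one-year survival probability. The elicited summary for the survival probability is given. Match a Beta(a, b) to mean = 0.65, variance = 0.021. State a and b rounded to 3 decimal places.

By moment matching, a+b = μ(1−μ)/σ² − 1 = (0.65·0.35)/0.021 − 1 = 10.8333 − 1 = 9.8333.
Since a/(a+b) = μ, a = 0.65·9.8333 = 6.392 and b = 0.35·9.8333 = 3.442.

a = 6.392, b = 3.442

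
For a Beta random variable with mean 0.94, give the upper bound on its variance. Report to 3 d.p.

0.056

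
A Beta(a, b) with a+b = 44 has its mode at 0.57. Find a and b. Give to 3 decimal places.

a = 24.940, b = 19.060

Mode = (a−1)/(κ−2) with κ = a+b, so a−1 = 0.57·42 = 23.940.
a = 24.940; b = κ − a = 19.060.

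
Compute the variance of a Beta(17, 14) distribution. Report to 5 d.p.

α+β = 31 and αβ = 238, so Var = αβ/[(α+β)²(α+β+1)] = 238/30752 = 0.00774.

0.00774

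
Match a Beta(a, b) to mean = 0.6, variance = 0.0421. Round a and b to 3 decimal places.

a = 2.820, b = 1.880

Write ν = a+b; then a = μν and Var = μ(1−μ)/(ν+1).
ν = μ(1−μ)/Var − 1 = 0.24/0.0421 − 1 = 4.7007.
a = 0.6·4.7007 = 2.820, b = 0.4·4.7007 = 1.880.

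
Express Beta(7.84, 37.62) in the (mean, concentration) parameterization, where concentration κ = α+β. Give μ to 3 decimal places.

κ = α+β = 7.84+37.62 = 45.46; μ = α/κ = 7.84/45.46 = 0.172.

μ = 0.172, κ = 45.46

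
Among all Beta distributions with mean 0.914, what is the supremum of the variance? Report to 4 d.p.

Var = μ(1−μ)/(α+β+1), which approaches μ(1−μ) as α+β → 0.
So the supremum is μ(1−μ) = 0.914×0.086 = 0.0786.

0.0786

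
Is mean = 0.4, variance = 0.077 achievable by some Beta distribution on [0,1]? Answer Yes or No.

Yes

For any Beta, Var(X) < E[X]·(1−E[X]).
Here μ(1−μ) = 0.4×0.6 = 0.24, and 0.077 < 0.24.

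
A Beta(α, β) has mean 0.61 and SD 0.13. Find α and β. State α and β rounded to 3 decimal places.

α = 7.977, β = 5.100

First σ² = 0.0169. Setting α = μn, β = (1−μ)n with n = α+β,
μ(1−μ)/(n+1) = 0.0169 ⇒ n+1 = 0.2379/0.0169 = 14.0769 ⇒ n = 13.0769.
Hence α = 0.61×13.0769 = 7.977, β = 0.39×13.0769 = 5.100.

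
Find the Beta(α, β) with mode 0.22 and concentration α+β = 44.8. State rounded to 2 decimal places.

For α,β>1 the mode is (α−1)/(α+β−2), so α = mode·(κ−2)+1 = 0.22×42.8+1 = 10.42.
And β = (1−mode)·(κ−2)+1 = 0.78×42.8+1 = 34.38.

α = 10.42, β = 34.38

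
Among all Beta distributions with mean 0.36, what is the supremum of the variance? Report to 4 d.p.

For fixed mean μ the Beta variance is μ(1−μ)/(α+β+1), increasing as α+β decreases.
Its least upper bound (not attained) is μ(1−μ) = 0.36·0.64 = 0.2304.

0.2304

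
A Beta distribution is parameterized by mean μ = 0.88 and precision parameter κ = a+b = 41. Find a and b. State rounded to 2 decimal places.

a = 36.08, b = 4.92

Split κ in proportion μ : (1−μ): a = 0.88·41 = 36.08, b = 41 − 36.08 = 4.92.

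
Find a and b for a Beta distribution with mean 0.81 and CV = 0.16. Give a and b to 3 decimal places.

Var = (CV·μ)² = (0.16×0.81)² = 0.016796.
a+b = μ(1−μ)/Var − 1 = 0.1539/0.016796 − 1 = 8.1628.
Thus a = 0.81·8.1628 = 6.612 and b = 0.19·8.1628 = 1.551.

a = 6.612, b = 1.551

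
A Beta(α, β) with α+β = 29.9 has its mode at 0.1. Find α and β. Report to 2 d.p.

For α,β>1 the mode is (α−1)/(α+β−2), so α = mode·(κ−2)+1 = 0.1×27.9+1 = 3.79.
And β = (1−mode)·(κ−2)+1 = 0.9×27.9+1 = 26.11.

α = 3.79, β = 26.11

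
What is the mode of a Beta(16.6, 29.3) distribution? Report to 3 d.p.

The density x^(α−1)(1−x)^(β−1) is maximised at (α−1)/(α+β−2) = 15.6/43.9 = 0.355.

0.355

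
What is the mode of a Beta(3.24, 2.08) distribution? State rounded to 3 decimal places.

0.675

With α,β > 1, mode = (α−1)/(α+β−2) = 2.24/3.32 = 0.675.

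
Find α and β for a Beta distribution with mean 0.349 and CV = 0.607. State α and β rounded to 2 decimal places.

α = 1.42, β = 2.64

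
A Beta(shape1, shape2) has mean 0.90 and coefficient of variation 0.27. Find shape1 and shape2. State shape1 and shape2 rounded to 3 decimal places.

Var = (CV·μ)² = (0.27×0.90)² = 0.059049.
shape1+shape2 = μ(1−μ)/Var − 1 = 0.0900/0.059049 − 1 = 0.5242.
Thus shape1 = 0.90·0.5242 = 0.472 and shape2 = 0.10·0.5242 = 0.052.

shape1 = 0.472, shape2 = 0.052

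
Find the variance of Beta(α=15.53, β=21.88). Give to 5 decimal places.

μ = 15.53/37.41 = 0.415130; Var = μ(1−μ)/(α+β+1) = 0.2427970/38.41 = 0.00632.

0.00632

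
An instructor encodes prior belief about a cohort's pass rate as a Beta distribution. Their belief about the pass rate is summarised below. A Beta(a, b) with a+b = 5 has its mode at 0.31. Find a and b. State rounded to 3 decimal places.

a = 1.930, b = 3.070

Mode = (a−1)/(κ−2) with κ = a+b, so a−1 = 0.31·3 = 0.930.
a = 1.930; b = κ − a = 3.070.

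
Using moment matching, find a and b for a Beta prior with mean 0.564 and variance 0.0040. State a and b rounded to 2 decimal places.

a = 34.11, b = 26.37

By moment matching, a+b = μ(1−μ)/σ² − 1 = (0.564·0.436)/0.0040 − 1 = 61.4760 − 1 = 60.4760.
Since a/(a+b) = μ, a = 0.564·60.4760 = 34.11 and b = 0.436·60.4760 = 26.37.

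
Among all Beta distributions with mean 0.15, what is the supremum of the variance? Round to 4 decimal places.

Var = μ(1−μ)/(α+β+1), which approaches μ(1−μ) as α+β → 0.
So the supremum is μ(1−μ) = 0.15×0.85 = 0.1275.

0.1275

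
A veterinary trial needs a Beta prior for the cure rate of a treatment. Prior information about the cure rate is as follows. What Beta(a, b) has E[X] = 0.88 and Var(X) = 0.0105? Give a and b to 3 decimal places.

a = 7.970, b = 1.087

By moment matching, a+b = μ(1−μ)/σ² − 1 = (0.88·0.12)/0.0105 − 1 = 10.0571 − 1 = 9.0571.
Since a/(a+b) = μ, a = 0.88·9.0571 = 7.970 and b = 0.12·9.0571 = 1.087.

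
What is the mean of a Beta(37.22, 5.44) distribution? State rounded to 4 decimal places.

0.8725

The Beta mean is α/(α+β) = 37.22/(37.22+5.44) = 0.8725.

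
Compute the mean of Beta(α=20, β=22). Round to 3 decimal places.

0.476

The Beta mean is α/(α+β) = 20/(20+22) = 0.476.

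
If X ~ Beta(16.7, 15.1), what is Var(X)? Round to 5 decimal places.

0.00760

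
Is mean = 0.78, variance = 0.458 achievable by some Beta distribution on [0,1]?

The Beta variance bound is σ² < μ(1−μ).
Here μ(1−μ) = 0.78×0.22 = 0.1716, and 0.458 ≥ 0.1716.

No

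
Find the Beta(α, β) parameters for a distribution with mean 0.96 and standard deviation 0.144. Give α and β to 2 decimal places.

First σ² = 0.020736. Setting α = μn, β = (1−μ)n with n = α+β,
μ(1−μ)/(n+1) = 0.020736 ⇒ n+1 = 0.0384/0.020736 = 1.8519 ⇒ n = 0.8519.
Hence α = 0.96×0.8519 = 0.82, β = 0.04×0.8519 = 0.03.

α = 0.82, β = 0.03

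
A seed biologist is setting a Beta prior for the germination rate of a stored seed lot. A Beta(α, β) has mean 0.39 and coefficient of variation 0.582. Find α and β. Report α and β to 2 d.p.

α = 1.41, β = 2.21

Var = (CV·μ)² = (0.582×0.39)² = 0.051520.
α+β = μ(1−μ)/Var − 1 = 0.2379/0.051520 − 1 = 3.6176.
Thus α = 0.39·3.6176 = 1.41 and β = 0.61·3.6176 = 2.21.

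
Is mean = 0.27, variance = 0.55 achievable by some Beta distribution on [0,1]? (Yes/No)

No

A Beta with mean μ has variance μ(1−μ)/(α+β+1) < μ(1−μ).
Here μ(1−μ) = 0.27×0.73 = 0.1971, and 0.55 ≥ 0.1971.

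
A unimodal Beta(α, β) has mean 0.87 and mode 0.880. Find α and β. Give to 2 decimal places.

α = 66.12, β = 9.88

Let s = α+β. Mean gives α = μs = 0.87s; mode gives (α−1)/(s−2) = 0.880.
Substituting: 0.87s − 1 = 0.880(s−2) = 0.880s − 1.760, so -0.010s = -0.760 and s = 76.0000.
Then α = 0.87×76.0000 = 66.12 and β = s−α = 9.88.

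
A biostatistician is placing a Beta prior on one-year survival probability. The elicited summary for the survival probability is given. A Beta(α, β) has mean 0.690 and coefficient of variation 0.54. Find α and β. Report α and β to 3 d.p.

σ = CV·μ = 0.54×0.690 = 0.37260, so σ² = 0.138831.
s+1 = μ(1−μ)/σ² = 0.213900/0.138831 = 1.5407, so s = α+β = 0.5407.
α = μs = 0.373, β = (1−μ)s = 0.168.

α = 0.373, β = 0.168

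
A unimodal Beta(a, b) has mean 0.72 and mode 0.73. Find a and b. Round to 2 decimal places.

a = 33.12, b = 12.88

Let s = a+b. Mean gives a = μs = 0.72s; mode gives (a−1)/(s−2) = 0.73.
Substituting: 0.72s − 1 = 0.73(s−2) = 0.73s − 1.46, so -0.01s = -0.46 and s = 46.0000.
Then a = 0.72×46.0000 = 33.12 and b = s−a = 12.88.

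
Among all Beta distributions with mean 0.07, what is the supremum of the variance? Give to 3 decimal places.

For fixed mean μ the Beta variance is μ(1−μ)/(α+β+1), increasing as α+β decreases.
Its least upper bound (not attained) is μ(1−μ) = 0.07·0.93 = 0.065.

0.065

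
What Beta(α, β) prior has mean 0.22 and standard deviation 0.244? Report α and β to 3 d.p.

σ² = 0.244² = 0.059536.
With s = α+β, Var = μ(1−μ)/(s+1), so s+1 = (0.22×0.78)/0.059536 = 2.8823 and s = 1.8823.
α = μs = 0.414, β = (1−μ)s = 1.468.

α = 0.414, β = 1.468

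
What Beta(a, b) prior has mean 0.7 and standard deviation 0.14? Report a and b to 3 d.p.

Variance = 0.14² = 0.0196. The moment-matching identity a+b = μ(1−μ)/Var − 1 gives
a+b = 0.21/0.0196 − 1 = 9.7143, so a = μ·9.7143 = 6.800 and b = (1−μ)·9.7143 = 2.914.

a = 6.800, b = 2.914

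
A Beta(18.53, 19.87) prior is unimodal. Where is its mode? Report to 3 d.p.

0.482

The density x^(α−1)(1−x)^(β−1) is maximised at (α−1)/(α+β−2) = 17.53/36.40 = 0.482.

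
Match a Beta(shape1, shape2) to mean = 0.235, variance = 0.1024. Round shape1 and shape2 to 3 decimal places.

shape1 = 0.178, shape2 = 0.578

Let s = shape1+shape2. The Beta variance is μ(1−μ)/(s+1).
So s+1 = μ(1−μ)/σ² = (0.235×0.765)/0.1024 = 0.179775/0.1024 = 1.7556, giving s = 0.7556.
Then shape1 = μs = 0.235×0.7556 = 0.178 and shape2 = (1−μ)s = 0.765×0.7556 = 0.578.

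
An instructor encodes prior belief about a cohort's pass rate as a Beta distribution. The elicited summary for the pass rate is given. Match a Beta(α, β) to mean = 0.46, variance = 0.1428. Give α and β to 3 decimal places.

Write ν = α+β; then α = μν and Var = μ(1−μ)/(ν+1).
ν = μ(1−μ)/Var − 1 = 0.2484/0.1428 − 1 = 0.7395.
α = 0.46·0.7395 = 0.340, β = 0.54·0.7395 = 0.399.

α = 0.340, β = 0.399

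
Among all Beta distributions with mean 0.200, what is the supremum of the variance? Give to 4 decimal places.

Var = μ(1−μ)/(α+β+1), which approaches μ(1−μ) as α+β → 0.
So the supremum is μ(1−μ) = 0.200×0.800 = 0.1600.

0.1600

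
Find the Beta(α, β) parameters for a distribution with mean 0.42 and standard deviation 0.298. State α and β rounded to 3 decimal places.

σ² = 0.298² = 0.088804.
With s = α+β, Var = μ(1−μ)/(s+1), so s+1 = (0.42×0.58)/0.088804 = 2.7431 and s = 1.7431.
α = μs = 0.732, β = (1−μ)s = 1.011.

α = 0.732, β = 1.011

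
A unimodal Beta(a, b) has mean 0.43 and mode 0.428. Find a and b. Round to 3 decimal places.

a = 30.960, b = 41.040

With s = a+b: μ = a/s and mode = (a−1)/(s−2). Eliminating a = μs,
μs − 1 = m(s−2) ⇒ s(μ−m) = 1−2m ⇒ s = 0.144/0.002 = 72.0000.
So a = μs = 30.960, b = (1−μ)s = 41.040.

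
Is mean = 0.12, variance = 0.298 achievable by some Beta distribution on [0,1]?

A Beta with mean μ has variance μ(1−μ)/(α+β+1) < μ(1−μ).
Here μ(1−μ) = 0.12×0.88 = 0.1056, and 0.298 ≥ 0.1056.

No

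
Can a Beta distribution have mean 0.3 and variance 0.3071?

A Beta with mean μ has variance μ(1−μ)/(α+β+1) < μ(1−μ).
Here μ(1−μ) = 0.3×0.7 = 0.21, and 0.3071 ≥ 0.21.

No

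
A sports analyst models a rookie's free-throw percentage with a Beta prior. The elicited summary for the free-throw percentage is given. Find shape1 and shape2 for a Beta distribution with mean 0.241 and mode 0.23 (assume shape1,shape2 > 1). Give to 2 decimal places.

shape1 = 11.83, shape2 = 37.26

With s = shape1+shape2: μ = shape1/s and mode = (shape1−1)/(s−2). Eliminating shape1 = μs,
μs − 1 = m(s−2) ⇒ s(μ−m) = 1−2m ⇒ s = 0.54/0.011 = 49.0909.
So shape1 = μs = 11.83, shape2 = (1−μ)s = 37.26.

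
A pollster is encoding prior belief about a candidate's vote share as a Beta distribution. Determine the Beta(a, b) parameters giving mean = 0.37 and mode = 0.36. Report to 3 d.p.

a = 10.360, b = 17.640

Let s = a+b. Mean gives a = μs = 0.37s; mode gives (a−1)/(s−2) = 0.36.
Substituting: 0.37s − 1 = 0.36(s−2) = 0.36s − 0.72, so 0.01s = 0.28 and s = 28.0000.
Then a = 0.37×28.0000 = 10.360 and b = s−a = 17.640.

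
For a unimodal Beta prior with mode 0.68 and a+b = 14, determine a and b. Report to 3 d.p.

For a,b>1 the mode is (a−1)/(a+b−2), so a = mode·(κ−2)+1 = 0.68×12+1 = 9.160.
And b = (1−mode)·(κ−2)+1 = 0.32×12+1 = 4.840.

a = 9.160, b = 4.840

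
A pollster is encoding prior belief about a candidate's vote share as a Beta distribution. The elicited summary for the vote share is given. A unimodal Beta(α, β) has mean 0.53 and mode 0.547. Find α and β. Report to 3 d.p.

α = 2.931, β = 2.599

With s = α+β: μ = α/s and mode = (α−1)/(s−2). Eliminating α = μs,
μs − 1 = m(s−2) ⇒ s(μ−m) = 1−2m ⇒ s = -0.094/-0.017 = 5.5294.
So α = μs = 2.931, β = (1−μ)s = 2.599.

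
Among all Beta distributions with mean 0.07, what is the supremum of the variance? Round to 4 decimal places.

0.0651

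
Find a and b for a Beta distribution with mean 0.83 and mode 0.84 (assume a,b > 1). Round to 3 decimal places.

Let s = a+b. Mean gives a = μs = 0.83s; mode gives (a−1)/(s−2) = 0.84.
Substituting: 0.83s − 1 = 0.84(s−2) = 0.84s − 1.68, so -0.01s = -0.68 and s = 68.0000.
Then a = 0.83×68.0000 = 56.440 and b = s−a = 11.560.

a = 56.440, b = 11.560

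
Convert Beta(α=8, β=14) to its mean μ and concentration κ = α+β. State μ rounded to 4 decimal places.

μ = 0.3636, κ = 22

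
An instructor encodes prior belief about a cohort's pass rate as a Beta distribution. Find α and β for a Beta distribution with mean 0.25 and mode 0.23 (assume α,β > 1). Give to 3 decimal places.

With s = α+β: μ = α/s and mode = (α−1)/(s−2). Eliminating α = μs,
μs − 1 = m(s−2) ⇒ s(μ−m) = 1−2m ⇒ s = 0.54/0.02 = 27.0000.
So α = μs = 6.750, β = (1−μ)s = 20.250.

α = 6.750, β = 20.250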